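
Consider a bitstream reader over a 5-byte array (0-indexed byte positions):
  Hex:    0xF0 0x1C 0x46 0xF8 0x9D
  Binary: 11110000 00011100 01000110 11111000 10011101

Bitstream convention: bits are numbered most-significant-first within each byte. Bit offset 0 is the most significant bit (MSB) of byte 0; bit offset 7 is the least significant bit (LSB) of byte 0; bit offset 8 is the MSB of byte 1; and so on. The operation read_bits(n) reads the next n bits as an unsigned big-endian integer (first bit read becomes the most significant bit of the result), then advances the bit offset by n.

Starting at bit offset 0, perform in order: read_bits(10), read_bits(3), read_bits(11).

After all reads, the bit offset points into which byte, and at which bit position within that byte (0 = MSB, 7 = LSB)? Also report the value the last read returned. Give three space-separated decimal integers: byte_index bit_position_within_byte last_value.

Answer: 3 0 1094

Derivation:
Read 1: bits[0:10] width=10 -> value=960 (bin 1111000000); offset now 10 = byte 1 bit 2; 30 bits remain
Read 2: bits[10:13] width=3 -> value=3 (bin 011); offset now 13 = byte 1 bit 5; 27 bits remain
Read 3: bits[13:24] width=11 -> value=1094 (bin 10001000110); offset now 24 = byte 3 bit 0; 16 bits remain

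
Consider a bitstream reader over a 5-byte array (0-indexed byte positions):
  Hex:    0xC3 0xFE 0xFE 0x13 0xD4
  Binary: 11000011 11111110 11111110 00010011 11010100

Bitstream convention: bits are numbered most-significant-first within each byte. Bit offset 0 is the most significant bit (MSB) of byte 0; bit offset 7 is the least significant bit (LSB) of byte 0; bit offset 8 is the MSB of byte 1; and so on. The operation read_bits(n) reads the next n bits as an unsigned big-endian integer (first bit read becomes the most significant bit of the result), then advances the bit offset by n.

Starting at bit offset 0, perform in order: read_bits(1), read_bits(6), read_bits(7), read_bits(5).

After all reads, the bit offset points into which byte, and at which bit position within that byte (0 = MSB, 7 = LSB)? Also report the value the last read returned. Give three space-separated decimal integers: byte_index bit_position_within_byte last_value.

Answer: 2 3 23

Derivation:
Read 1: bits[0:1] width=1 -> value=1 (bin 1); offset now 1 = byte 0 bit 1; 39 bits remain
Read 2: bits[1:7] width=6 -> value=33 (bin 100001); offset now 7 = byte 0 bit 7; 33 bits remain
Read 3: bits[7:14] width=7 -> value=127 (bin 1111111); offset now 14 = byte 1 bit 6; 26 bits remain
Read 4: bits[14:19] width=5 -> value=23 (bin 10111); offset now 19 = byte 2 bit 3; 21 bits remain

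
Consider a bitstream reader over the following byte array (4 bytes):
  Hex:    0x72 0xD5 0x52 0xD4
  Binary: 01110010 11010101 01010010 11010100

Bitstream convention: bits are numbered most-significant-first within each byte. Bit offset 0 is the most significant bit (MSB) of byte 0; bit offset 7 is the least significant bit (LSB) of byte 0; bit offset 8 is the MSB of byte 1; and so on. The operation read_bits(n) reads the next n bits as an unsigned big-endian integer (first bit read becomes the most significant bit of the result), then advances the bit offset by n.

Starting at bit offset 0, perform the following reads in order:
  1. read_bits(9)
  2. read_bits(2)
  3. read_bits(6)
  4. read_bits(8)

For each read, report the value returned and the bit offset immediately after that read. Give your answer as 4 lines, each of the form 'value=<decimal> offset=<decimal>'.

Read 1: bits[0:9] width=9 -> value=229 (bin 011100101); offset now 9 = byte 1 bit 1; 23 bits remain
Read 2: bits[9:11] width=2 -> value=2 (bin 10); offset now 11 = byte 1 bit 3; 21 bits remain
Read 3: bits[11:17] width=6 -> value=42 (bin 101010); offset now 17 = byte 2 bit 1; 15 bits remain
Read 4: bits[17:25] width=8 -> value=165 (bin 10100101); offset now 25 = byte 3 bit 1; 7 bits remain

Answer: value=229 offset=9
value=2 offset=11
value=42 offset=17
value=165 offset=25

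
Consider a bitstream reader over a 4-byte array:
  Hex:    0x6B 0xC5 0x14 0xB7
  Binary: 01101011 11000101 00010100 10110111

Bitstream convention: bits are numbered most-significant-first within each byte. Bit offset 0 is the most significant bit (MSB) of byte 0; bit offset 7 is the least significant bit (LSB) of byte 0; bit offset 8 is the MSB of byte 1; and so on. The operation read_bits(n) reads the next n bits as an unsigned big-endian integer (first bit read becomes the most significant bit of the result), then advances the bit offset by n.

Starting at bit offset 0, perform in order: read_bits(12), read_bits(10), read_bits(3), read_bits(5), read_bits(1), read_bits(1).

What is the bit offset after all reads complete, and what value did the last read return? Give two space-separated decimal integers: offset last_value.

Answer: 32 1

Derivation:
Read 1: bits[0:12] width=12 -> value=1724 (bin 011010111100); offset now 12 = byte 1 bit 4; 20 bits remain
Read 2: bits[12:22] width=10 -> value=325 (bin 0101000101); offset now 22 = byte 2 bit 6; 10 bits remain
Read 3: bits[22:25] width=3 -> value=1 (bin 001); offset now 25 = byte 3 bit 1; 7 bits remain
Read 4: bits[25:30] width=5 -> value=13 (bin 01101); offset now 30 = byte 3 bit 6; 2 bits remain
Read 5: bits[30:31] width=1 -> value=1 (bin 1); offset now 31 = byte 3 bit 7; 1 bits remain
Read 6: bits[31:32] width=1 -> value=1 (bin 1); offset now 32 = byte 4 bit 0; 0 bits remain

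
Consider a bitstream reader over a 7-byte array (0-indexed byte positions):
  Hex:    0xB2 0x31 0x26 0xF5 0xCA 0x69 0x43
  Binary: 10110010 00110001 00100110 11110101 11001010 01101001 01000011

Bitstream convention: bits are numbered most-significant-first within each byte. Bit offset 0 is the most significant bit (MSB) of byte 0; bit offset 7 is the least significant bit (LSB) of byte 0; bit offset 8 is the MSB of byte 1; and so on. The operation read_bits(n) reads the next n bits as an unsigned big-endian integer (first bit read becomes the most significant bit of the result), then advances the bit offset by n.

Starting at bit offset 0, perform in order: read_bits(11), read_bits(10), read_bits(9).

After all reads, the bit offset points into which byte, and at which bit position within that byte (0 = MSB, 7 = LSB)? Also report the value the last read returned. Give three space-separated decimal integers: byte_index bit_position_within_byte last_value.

Read 1: bits[0:11] width=11 -> value=1425 (bin 10110010001); offset now 11 = byte 1 bit 3; 45 bits remain
Read 2: bits[11:21] width=10 -> value=548 (bin 1000100100); offset now 21 = byte 2 bit 5; 35 bits remain
Read 3: bits[21:30] width=9 -> value=445 (bin 110111101); offset now 30 = byte 3 bit 6; 26 bits remain

Answer: 3 6 445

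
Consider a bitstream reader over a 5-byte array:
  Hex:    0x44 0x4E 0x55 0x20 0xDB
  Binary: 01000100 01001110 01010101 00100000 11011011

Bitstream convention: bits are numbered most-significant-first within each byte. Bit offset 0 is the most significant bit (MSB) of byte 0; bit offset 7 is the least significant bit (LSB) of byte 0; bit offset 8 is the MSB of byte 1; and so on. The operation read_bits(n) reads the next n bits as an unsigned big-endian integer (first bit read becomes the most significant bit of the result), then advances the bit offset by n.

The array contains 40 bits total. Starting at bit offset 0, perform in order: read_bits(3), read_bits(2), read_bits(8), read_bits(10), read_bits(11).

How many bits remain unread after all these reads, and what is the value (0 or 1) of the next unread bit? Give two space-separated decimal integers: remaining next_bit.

Answer: 6 0

Derivation:
Read 1: bits[0:3] width=3 -> value=2 (bin 010); offset now 3 = byte 0 bit 3; 37 bits remain
Read 2: bits[3:5] width=2 -> value=0 (bin 00); offset now 5 = byte 0 bit 5; 35 bits remain
Read 3: bits[5:13] width=8 -> value=137 (bin 10001001); offset now 13 = byte 1 bit 5; 27 bits remain
Read 4: bits[13:23] width=10 -> value=810 (bin 1100101010); offset now 23 = byte 2 bit 7; 17 bits remain
Read 5: bits[23:34] width=11 -> value=1155 (bin 10010000011); offset now 34 = byte 4 bit 2; 6 bits remain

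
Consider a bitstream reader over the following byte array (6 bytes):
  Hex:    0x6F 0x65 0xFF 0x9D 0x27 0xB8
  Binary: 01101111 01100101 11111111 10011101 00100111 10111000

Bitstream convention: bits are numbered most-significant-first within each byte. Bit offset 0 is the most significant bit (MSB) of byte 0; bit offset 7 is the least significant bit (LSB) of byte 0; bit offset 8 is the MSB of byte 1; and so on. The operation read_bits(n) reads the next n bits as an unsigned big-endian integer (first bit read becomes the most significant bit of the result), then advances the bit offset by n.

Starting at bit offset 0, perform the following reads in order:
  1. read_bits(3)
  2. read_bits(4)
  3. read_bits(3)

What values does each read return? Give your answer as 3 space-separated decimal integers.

Answer: 3 7 5

Derivation:
Read 1: bits[0:3] width=3 -> value=3 (bin 011); offset now 3 = byte 0 bit 3; 45 bits remain
Read 2: bits[3:7] width=4 -> value=7 (bin 0111); offset now 7 = byte 0 bit 7; 41 bits remain
Read 3: bits[7:10] width=3 -> value=5 (bin 101); offset now 10 = byte 1 bit 2; 38 bits remain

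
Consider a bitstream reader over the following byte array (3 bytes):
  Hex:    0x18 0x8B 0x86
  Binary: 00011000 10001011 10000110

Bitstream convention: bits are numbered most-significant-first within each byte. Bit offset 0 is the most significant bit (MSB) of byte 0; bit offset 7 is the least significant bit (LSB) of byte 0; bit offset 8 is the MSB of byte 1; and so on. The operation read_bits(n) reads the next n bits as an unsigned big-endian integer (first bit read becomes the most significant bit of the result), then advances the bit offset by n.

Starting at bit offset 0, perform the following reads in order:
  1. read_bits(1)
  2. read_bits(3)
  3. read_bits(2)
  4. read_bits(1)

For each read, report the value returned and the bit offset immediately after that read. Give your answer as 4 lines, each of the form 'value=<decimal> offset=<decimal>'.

Read 1: bits[0:1] width=1 -> value=0 (bin 0); offset now 1 = byte 0 bit 1; 23 bits remain
Read 2: bits[1:4] width=3 -> value=1 (bin 001); offset now 4 = byte 0 bit 4; 20 bits remain
Read 3: bits[4:6] width=2 -> value=2 (bin 10); offset now 6 = byte 0 bit 6; 18 bits remain
Read 4: bits[6:7] width=1 -> value=0 (bin 0); offset now 7 = byte 0 bit 7; 17 bits remain

Answer: value=0 offset=1
value=1 offset=4
value=2 offset=6
value=0 offset=7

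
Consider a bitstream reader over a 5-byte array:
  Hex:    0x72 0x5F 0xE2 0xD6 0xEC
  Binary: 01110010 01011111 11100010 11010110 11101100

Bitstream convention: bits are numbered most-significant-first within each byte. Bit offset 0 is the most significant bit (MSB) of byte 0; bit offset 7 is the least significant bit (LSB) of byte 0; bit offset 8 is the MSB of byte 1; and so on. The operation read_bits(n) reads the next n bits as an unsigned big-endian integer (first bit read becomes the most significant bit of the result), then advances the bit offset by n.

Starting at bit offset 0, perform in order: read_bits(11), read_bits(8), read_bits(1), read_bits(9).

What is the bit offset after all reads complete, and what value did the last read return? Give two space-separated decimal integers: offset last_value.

Read 1: bits[0:11] width=11 -> value=914 (bin 01110010010); offset now 11 = byte 1 bit 3; 29 bits remain
Read 2: bits[11:19] width=8 -> value=255 (bin 11111111); offset now 19 = byte 2 bit 3; 21 bits remain
Read 3: bits[19:20] width=1 -> value=0 (bin 0); offset now 20 = byte 2 bit 4; 20 bits remain
Read 4: bits[20:29] width=9 -> value=90 (bin 001011010); offset now 29 = byte 3 bit 5; 11 bits remain

Answer: 29 90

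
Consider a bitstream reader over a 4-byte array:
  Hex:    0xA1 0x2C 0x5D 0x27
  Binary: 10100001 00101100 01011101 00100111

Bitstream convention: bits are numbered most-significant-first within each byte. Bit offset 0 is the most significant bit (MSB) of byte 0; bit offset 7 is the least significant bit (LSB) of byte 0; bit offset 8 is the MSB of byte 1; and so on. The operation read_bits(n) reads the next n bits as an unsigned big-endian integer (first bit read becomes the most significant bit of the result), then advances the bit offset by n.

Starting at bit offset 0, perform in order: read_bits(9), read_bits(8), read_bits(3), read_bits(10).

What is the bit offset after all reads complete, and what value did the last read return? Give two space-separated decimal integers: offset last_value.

Answer: 30 841

Derivation:
Read 1: bits[0:9] width=9 -> value=322 (bin 101000010); offset now 9 = byte 1 bit 1; 23 bits remain
Read 2: bits[9:17] width=8 -> value=88 (bin 01011000); offset now 17 = byte 2 bit 1; 15 bits remain
Read 3: bits[17:20] width=3 -> value=5 (bin 101); offset now 20 = byte 2 bit 4; 12 bits remain
Read 4: bits[20:30] width=10 -> value=841 (bin 1101001001); offset now 30 = byte 3 bit 6; 2 bits remain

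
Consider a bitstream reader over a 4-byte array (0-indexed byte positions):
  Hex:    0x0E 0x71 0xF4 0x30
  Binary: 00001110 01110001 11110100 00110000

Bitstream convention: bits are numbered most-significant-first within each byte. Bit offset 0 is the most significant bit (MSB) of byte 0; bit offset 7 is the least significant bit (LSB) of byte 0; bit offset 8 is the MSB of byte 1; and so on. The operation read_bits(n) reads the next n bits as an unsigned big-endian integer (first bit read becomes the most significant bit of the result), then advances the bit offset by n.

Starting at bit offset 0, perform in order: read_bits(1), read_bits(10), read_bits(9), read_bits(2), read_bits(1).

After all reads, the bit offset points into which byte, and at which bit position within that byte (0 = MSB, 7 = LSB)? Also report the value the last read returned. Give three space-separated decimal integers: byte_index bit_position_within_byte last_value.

Read 1: bits[0:1] width=1 -> value=0 (bin 0); offset now 1 = byte 0 bit 1; 31 bits remain
Read 2: bits[1:11] width=10 -> value=115 (bin 0001110011); offset now 11 = byte 1 bit 3; 21 bits remain
Read 3: bits[11:20] width=9 -> value=287 (bin 100011111); offset now 20 = byte 2 bit 4; 12 bits remain
Read 4: bits[20:22] width=2 -> value=1 (bin 01); offset now 22 = byte 2 bit 6; 10 bits remain
Read 5: bits[22:23] width=1 -> value=0 (bin 0); offset now 23 = byte 2 bit 7; 9 bits remain

Answer: 2 7 0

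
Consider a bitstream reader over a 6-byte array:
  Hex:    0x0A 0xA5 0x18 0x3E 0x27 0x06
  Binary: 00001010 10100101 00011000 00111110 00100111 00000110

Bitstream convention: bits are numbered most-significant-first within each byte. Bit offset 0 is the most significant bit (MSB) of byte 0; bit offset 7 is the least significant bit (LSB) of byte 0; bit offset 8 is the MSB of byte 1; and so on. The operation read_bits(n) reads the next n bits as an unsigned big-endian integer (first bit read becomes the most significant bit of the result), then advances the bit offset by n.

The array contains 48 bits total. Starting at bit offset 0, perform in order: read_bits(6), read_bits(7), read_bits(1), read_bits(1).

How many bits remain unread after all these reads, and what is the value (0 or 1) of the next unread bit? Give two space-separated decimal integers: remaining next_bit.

Read 1: bits[0:6] width=6 -> value=2 (bin 000010); offset now 6 = byte 0 bit 6; 42 bits remain
Read 2: bits[6:13] width=7 -> value=84 (bin 1010100); offset now 13 = byte 1 bit 5; 35 bits remain
Read 3: bits[13:14] width=1 -> value=1 (bin 1); offset now 14 = byte 1 bit 6; 34 bits remain
Read 4: bits[14:15] width=1 -> value=0 (bin 0); offset now 15 = byte 1 bit 7; 33 bits remain

Answer: 33 1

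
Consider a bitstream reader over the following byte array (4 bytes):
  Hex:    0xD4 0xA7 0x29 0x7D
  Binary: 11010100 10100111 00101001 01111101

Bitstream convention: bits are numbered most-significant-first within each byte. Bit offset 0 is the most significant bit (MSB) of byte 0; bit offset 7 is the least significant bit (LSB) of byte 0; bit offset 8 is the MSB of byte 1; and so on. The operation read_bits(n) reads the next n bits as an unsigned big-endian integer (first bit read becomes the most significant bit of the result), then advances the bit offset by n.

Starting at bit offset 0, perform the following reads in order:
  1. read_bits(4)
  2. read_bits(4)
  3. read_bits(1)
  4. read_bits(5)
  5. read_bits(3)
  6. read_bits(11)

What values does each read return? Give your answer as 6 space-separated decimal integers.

Read 1: bits[0:4] width=4 -> value=13 (bin 1101); offset now 4 = byte 0 bit 4; 28 bits remain
Read 2: bits[4:8] width=4 -> value=4 (bin 0100); offset now 8 = byte 1 bit 0; 24 bits remain
Read 3: bits[8:9] width=1 -> value=1 (bin 1); offset now 9 = byte 1 bit 1; 23 bits remain
Read 4: bits[9:14] width=5 -> value=9 (bin 01001); offset now 14 = byte 1 bit 6; 18 bits remain
Read 5: bits[14:17] width=3 -> value=6 (bin 110); offset now 17 = byte 2 bit 1; 15 bits remain
Read 6: bits[17:28] width=11 -> value=663 (bin 01010010111); offset now 28 = byte 3 bit 4; 4 bits remain

Answer: 13 4 1 9 6 663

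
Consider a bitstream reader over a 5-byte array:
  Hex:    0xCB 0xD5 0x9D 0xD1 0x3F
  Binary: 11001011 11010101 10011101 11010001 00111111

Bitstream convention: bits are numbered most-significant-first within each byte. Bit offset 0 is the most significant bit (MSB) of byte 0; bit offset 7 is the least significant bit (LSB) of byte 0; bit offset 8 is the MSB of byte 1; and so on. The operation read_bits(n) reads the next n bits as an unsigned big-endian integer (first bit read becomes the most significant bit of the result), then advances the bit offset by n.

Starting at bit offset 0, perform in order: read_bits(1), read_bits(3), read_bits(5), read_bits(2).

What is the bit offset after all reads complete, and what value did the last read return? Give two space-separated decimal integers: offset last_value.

Read 1: bits[0:1] width=1 -> value=1 (bin 1); offset now 1 = byte 0 bit 1; 39 bits remain
Read 2: bits[1:4] width=3 -> value=4 (bin 100); offset now 4 = byte 0 bit 4; 36 bits remain
Read 3: bits[4:9] width=5 -> value=23 (bin 10111); offset now 9 = byte 1 bit 1; 31 bits remain
Read 4: bits[9:11] width=2 -> value=2 (bin 10); offset now 11 = byte 1 bit 3; 29 bits remain

Answer: 11 2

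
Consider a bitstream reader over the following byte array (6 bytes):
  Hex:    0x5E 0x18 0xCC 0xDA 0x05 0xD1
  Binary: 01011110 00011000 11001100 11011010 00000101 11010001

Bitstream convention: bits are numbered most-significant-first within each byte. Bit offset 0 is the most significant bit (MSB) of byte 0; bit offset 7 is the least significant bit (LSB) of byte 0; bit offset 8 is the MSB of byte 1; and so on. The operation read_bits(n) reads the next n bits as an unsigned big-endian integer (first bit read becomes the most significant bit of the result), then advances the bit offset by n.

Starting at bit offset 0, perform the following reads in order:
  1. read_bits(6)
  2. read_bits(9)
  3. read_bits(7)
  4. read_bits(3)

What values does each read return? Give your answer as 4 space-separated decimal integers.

Answer: 23 268 51 1

Derivation:
Read 1: bits[0:6] width=6 -> value=23 (bin 010111); offset now 6 = byte 0 bit 6; 42 bits remain
Read 2: bits[6:15] width=9 -> value=268 (bin 100001100); offset now 15 = byte 1 bit 7; 33 bits remain
Read 3: bits[15:22] width=7 -> value=51 (bin 0110011); offset now 22 = byte 2 bit 6; 26 bits remain
Read 4: bits[22:25] width=3 -> value=1 (bin 001); offset now 25 = byte 3 bit 1; 23 bits remain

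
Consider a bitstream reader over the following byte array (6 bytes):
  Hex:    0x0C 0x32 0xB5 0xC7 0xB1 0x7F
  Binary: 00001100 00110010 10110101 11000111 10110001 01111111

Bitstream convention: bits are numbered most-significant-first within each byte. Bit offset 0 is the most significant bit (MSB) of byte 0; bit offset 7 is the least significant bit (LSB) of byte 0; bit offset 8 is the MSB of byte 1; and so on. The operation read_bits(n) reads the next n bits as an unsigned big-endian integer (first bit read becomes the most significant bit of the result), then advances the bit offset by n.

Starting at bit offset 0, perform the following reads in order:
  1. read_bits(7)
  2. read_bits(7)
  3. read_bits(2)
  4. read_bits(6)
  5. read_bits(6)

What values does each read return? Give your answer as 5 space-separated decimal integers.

Answer: 6 12 2 45 28

Derivation:
Read 1: bits[0:7] width=7 -> value=6 (bin 0000110); offset now 7 = byte 0 bit 7; 41 bits remain
Read 2: bits[7:14] width=7 -> value=12 (bin 0001100); offset now 14 = byte 1 bit 6; 34 bits remain
Read 3: bits[14:16] width=2 -> value=2 (bin 10); offset now 16 = byte 2 bit 0; 32 bits remain
Read 4: bits[16:22] width=6 -> value=45 (bin 101101); offset now 22 = byte 2 bit 6; 26 bits remain
Read 5: bits[22:28] width=6 -> value=28 (bin 011100); offset now 28 = byte 3 bit 4; 20 bits remain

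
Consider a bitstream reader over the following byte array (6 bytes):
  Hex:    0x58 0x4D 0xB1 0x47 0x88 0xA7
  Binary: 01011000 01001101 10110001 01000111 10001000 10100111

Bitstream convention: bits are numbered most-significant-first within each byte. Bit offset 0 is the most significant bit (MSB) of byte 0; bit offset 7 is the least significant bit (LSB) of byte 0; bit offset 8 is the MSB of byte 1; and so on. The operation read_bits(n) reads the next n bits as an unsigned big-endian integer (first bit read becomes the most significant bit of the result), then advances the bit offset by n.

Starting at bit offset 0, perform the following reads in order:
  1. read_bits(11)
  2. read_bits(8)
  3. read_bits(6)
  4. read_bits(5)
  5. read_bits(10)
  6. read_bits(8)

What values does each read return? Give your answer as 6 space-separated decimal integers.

Answer: 706 109 34 17 904 167

Derivation:
Read 1: bits[0:11] width=11 -> value=706 (bin 01011000010); offset now 11 = byte 1 bit 3; 37 bits remain
Read 2: bits[11:19] width=8 -> value=109 (bin 01101101); offset now 19 = byte 2 bit 3; 29 bits remain
Read 3: bits[19:25] width=6 -> value=34 (bin 100010); offset now 25 = byte 3 bit 1; 23 bits remain
Read 4: bits[25:30] width=5 -> value=17 (bin 10001); offset now 30 = byte 3 bit 6; 18 bits remain
Read 5: bits[30:40] width=10 -> value=904 (bin 1110001000); offset now 40 = byte 5 bit 0; 8 bits remain
Read 6: bits[40:48] width=8 -> value=167 (bin 10100111); offset now 48 = byte 6 bit 0; 0 bits remain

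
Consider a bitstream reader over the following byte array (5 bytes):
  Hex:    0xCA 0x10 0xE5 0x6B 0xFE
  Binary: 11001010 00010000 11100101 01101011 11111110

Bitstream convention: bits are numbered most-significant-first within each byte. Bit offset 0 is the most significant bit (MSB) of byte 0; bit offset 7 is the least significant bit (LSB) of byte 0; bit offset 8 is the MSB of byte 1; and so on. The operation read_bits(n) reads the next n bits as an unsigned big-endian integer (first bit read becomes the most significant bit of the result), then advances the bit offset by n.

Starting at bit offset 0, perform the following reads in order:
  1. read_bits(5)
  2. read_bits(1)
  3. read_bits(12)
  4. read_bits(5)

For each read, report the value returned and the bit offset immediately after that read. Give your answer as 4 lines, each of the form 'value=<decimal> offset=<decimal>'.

Answer: value=25 offset=5
value=0 offset=6
value=2115 offset=18
value=18 offset=23

Derivation:
Read 1: bits[0:5] width=5 -> value=25 (bin 11001); offset now 5 = byte 0 bit 5; 35 bits remain
Read 2: bits[5:6] width=1 -> value=0 (bin 0); offset now 6 = byte 0 bit 6; 34 bits remain
Read 3: bits[6:18] width=12 -> value=2115 (bin 100001000011); offset now 18 = byte 2 bit 2; 22 bits remain
Read 4: bits[18:23] width=5 -> value=18 (bin 10010); offset now 23 = byte 2 bit 7; 17 bits remain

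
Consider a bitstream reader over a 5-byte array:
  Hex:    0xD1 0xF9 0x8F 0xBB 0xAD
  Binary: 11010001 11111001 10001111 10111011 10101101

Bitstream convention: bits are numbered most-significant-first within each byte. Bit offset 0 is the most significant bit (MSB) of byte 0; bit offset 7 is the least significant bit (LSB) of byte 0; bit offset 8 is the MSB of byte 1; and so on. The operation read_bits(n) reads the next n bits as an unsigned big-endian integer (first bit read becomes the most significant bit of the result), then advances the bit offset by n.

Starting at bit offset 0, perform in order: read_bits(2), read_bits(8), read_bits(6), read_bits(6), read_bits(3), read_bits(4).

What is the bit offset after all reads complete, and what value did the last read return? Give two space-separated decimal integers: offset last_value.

Read 1: bits[0:2] width=2 -> value=3 (bin 11); offset now 2 = byte 0 bit 2; 38 bits remain
Read 2: bits[2:10] width=8 -> value=71 (bin 01000111); offset now 10 = byte 1 bit 2; 30 bits remain
Read 3: bits[10:16] width=6 -> value=57 (bin 111001); offset now 16 = byte 2 bit 0; 24 bits remain
Read 4: bits[16:22] width=6 -> value=35 (bin 100011); offset now 22 = byte 2 bit 6; 18 bits remain
Read 5: bits[22:25] width=3 -> value=7 (bin 111); offset now 25 = byte 3 bit 1; 15 bits remain
Read 6: bits[25:29] width=4 -> value=7 (bin 0111); offset now 29 = byte 3 bit 5; 11 bits remain

Answer: 29 7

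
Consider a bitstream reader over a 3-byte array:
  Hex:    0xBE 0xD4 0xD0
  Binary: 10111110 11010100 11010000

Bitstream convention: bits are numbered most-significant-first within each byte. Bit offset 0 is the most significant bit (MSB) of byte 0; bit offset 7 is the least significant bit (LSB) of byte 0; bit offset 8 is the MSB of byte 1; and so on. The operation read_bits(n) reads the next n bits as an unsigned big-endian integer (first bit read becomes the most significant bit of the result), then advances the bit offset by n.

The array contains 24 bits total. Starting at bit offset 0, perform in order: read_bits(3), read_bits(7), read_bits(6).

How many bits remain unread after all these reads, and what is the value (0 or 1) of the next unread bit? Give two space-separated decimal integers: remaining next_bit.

Answer: 8 1

Derivation:
Read 1: bits[0:3] width=3 -> value=5 (bin 101); offset now 3 = byte 0 bit 3; 21 bits remain
Read 2: bits[3:10] width=7 -> value=123 (bin 1111011); offset now 10 = byte 1 bit 2; 14 bits remain
Read 3: bits[10:16] width=6 -> value=20 (bin 010100); offset now 16 = byte 2 bit 0; 8 bits remain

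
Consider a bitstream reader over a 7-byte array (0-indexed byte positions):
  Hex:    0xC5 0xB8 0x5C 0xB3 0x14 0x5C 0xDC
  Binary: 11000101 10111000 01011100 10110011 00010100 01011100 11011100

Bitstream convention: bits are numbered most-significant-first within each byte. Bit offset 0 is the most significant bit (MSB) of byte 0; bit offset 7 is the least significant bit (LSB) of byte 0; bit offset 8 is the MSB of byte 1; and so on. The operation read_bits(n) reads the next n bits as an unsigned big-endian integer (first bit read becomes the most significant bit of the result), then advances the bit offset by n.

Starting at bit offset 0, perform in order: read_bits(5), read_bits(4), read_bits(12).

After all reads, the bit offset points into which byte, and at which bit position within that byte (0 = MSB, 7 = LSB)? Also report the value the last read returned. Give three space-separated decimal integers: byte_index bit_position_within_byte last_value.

Read 1: bits[0:5] width=5 -> value=24 (bin 11000); offset now 5 = byte 0 bit 5; 51 bits remain
Read 2: bits[5:9] width=4 -> value=11 (bin 1011); offset now 9 = byte 1 bit 1; 47 bits remain
Read 3: bits[9:21] width=12 -> value=1803 (bin 011100001011); offset now 21 = byte 2 bit 5; 35 bits remain

Answer: 2 5 1803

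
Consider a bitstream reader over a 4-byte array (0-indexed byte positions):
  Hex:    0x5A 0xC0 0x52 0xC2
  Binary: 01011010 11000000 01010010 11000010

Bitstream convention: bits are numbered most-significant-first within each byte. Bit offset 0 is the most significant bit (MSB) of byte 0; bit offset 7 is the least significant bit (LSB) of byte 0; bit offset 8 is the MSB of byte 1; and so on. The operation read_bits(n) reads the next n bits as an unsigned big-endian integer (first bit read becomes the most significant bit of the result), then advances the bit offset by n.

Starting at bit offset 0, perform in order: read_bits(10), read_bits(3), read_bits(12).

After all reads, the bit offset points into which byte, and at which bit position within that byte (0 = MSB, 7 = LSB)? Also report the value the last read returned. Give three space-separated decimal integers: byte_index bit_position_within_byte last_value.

Answer: 3 1 165

Derivation:
Read 1: bits[0:10] width=10 -> value=363 (bin 0101101011); offset now 10 = byte 1 bit 2; 22 bits remain
Read 2: bits[10:13] width=3 -> value=0 (bin 000); offset now 13 = byte 1 bit 5; 19 bits remain
Read 3: bits[13:25] width=12 -> value=165 (bin 000010100101); offset now 25 = byte 3 bit 1; 7 bits remain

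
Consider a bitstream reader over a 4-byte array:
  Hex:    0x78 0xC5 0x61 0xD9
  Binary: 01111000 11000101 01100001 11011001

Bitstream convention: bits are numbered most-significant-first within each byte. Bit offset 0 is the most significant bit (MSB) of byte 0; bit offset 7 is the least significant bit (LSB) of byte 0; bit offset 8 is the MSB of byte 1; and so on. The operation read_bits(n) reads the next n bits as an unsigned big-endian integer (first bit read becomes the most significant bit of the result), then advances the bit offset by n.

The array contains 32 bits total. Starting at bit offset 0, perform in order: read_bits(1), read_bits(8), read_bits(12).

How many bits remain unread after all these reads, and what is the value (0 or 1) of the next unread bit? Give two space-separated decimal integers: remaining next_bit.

Answer: 11 0

Derivation:
Read 1: bits[0:1] width=1 -> value=0 (bin 0); offset now 1 = byte 0 bit 1; 31 bits remain
Read 2: bits[1:9] width=8 -> value=241 (bin 11110001); offset now 9 = byte 1 bit 1; 23 bits remain
Read 3: bits[9:21] width=12 -> value=2220 (bin 100010101100); offset now 21 = byte 2 bit 5; 11 bits remain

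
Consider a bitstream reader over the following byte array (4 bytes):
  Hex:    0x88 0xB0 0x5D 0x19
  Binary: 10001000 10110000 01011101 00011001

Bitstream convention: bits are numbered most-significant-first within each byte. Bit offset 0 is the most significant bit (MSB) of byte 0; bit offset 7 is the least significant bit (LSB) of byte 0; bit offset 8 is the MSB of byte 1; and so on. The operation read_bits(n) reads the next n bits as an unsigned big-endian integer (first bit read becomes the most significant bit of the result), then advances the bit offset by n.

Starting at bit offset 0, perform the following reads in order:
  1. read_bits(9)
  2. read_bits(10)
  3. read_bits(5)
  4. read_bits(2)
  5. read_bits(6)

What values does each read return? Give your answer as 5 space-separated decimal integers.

Read 1: bits[0:9] width=9 -> value=273 (bin 100010001); offset now 9 = byte 1 bit 1; 23 bits remain
Read 2: bits[9:19] width=10 -> value=386 (bin 0110000010); offset now 19 = byte 2 bit 3; 13 bits remain
Read 3: bits[19:24] width=5 -> value=29 (bin 11101); offset now 24 = byte 3 bit 0; 8 bits remain
Read 4: bits[24:26] width=2 -> value=0 (bin 00); offset now 26 = byte 3 bit 2; 6 bits remain
Read 5: bits[26:32] width=6 -> value=25 (bin 011001); offset now 32 = byte 4 bit 0; 0 bits remain

Answer: 273 386 29 0 25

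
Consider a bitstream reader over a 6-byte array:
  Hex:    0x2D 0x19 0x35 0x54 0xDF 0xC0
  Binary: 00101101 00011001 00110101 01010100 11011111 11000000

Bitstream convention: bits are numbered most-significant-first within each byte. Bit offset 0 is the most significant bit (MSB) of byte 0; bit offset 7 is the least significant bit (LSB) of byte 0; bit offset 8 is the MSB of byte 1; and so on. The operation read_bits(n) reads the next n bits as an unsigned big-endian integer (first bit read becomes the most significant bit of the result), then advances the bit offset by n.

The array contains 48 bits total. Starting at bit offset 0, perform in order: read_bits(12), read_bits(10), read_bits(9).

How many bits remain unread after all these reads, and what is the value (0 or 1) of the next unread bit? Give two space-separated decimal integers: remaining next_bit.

Read 1: bits[0:12] width=12 -> value=721 (bin 001011010001); offset now 12 = byte 1 bit 4; 36 bits remain
Read 2: bits[12:22] width=10 -> value=589 (bin 1001001101); offset now 22 = byte 2 bit 6; 26 bits remain
Read 3: bits[22:31] width=9 -> value=170 (bin 010101010); offset now 31 = byte 3 bit 7; 17 bits remain

Answer: 17 0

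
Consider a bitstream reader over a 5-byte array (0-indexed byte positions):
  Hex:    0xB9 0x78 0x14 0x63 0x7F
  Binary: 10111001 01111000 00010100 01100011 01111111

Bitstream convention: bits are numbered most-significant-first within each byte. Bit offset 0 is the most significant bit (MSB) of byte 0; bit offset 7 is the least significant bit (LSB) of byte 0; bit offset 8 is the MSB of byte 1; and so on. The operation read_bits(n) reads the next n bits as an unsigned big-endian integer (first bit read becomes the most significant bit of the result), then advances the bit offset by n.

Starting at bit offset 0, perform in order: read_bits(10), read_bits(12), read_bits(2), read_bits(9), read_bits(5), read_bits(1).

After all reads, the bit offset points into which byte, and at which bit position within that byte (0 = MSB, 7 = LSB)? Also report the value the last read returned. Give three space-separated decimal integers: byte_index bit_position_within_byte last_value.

Answer: 4 7 1

Derivation:
Read 1: bits[0:10] width=10 -> value=741 (bin 1011100101); offset now 10 = byte 1 bit 2; 30 bits remain
Read 2: bits[10:22] width=12 -> value=3589 (bin 111000000101); offset now 22 = byte 2 bit 6; 18 bits remain
Read 3: bits[22:24] width=2 -> value=0 (bin 00); offset now 24 = byte 3 bit 0; 16 bits remain
Read 4: bits[24:33] width=9 -> value=198 (bin 011000110); offset now 33 = byte 4 bit 1; 7 bits remain
Read 5: bits[33:38] width=5 -> value=31 (bin 11111); offset now 38 = byte 4 bit 6; 2 bits remain
Read 6: bits[38:39] width=1 -> value=1 (bin 1); offset now 39 = byte 4 bit 7; 1 bits remain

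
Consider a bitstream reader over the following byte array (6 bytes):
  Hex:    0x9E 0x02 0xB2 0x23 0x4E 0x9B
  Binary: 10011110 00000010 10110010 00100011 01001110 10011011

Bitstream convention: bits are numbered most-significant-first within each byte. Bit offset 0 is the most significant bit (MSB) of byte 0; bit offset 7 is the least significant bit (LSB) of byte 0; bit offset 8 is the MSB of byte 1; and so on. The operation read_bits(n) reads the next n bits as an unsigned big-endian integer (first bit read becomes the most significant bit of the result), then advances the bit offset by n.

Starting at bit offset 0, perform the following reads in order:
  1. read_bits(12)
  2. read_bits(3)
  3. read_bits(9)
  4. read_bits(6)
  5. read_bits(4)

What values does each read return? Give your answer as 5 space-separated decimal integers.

Read 1: bits[0:12] width=12 -> value=2528 (bin 100111100000); offset now 12 = byte 1 bit 4; 36 bits remain
Read 2: bits[12:15] width=3 -> value=1 (bin 001); offset now 15 = byte 1 bit 7; 33 bits remain
Read 3: bits[15:24] width=9 -> value=178 (bin 010110010); offset now 24 = byte 3 bit 0; 24 bits remain
Read 4: bits[24:30] width=6 -> value=8 (bin 001000); offset now 30 = byte 3 bit 6; 18 bits remain
Read 5: bits[30:34] width=4 -> value=13 (bin 1101); offset now 34 = byte 4 bit 2; 14 bits remain

Answer: 2528 1 178 8 13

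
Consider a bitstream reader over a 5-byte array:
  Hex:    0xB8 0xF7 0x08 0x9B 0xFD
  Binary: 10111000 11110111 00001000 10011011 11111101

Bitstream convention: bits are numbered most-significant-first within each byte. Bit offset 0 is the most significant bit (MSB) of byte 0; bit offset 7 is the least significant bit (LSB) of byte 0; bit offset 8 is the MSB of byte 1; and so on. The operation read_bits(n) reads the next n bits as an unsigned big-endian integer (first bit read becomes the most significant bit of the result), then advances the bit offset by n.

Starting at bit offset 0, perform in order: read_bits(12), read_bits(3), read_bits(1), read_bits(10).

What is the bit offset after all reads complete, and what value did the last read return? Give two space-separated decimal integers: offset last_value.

Answer: 26 34

Derivation:
Read 1: bits[0:12] width=12 -> value=2959 (bin 101110001111); offset now 12 = byte 1 bit 4; 28 bits remain
Read 2: bits[12:15] width=3 -> value=3 (bin 011); offset now 15 = byte 1 bit 7; 25 bits remain
Read 3: bits[15:16] width=1 -> value=1 (bin 1); offset now 16 = byte 2 bit 0; 24 bits remain
Read 4: bits[16:26] width=10 -> value=34 (bin 0000100010); offset now 26 = byte 3 bit 2; 14 bits remain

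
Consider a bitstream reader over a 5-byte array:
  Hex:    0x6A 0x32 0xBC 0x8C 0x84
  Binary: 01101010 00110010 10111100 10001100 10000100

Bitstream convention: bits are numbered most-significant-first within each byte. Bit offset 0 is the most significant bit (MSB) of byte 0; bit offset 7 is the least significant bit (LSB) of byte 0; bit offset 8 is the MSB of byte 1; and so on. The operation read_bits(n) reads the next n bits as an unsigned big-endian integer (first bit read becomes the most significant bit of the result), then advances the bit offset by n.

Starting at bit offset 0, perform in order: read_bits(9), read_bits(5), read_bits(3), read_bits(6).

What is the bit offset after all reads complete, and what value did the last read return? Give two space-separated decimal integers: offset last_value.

Answer: 23 30

Derivation:
Read 1: bits[0:9] width=9 -> value=212 (bin 011010100); offset now 9 = byte 1 bit 1; 31 bits remain
Read 2: bits[9:14] width=5 -> value=12 (bin 01100); offset now 14 = byte 1 bit 6; 26 bits remain
Read 3: bits[14:17] width=3 -> value=5 (bin 101); offset now 17 = byte 2 bit 1; 23 bits remain
Read 4: bits[17:23] width=6 -> value=30 (bin 011110); offset now 23 = byte 2 bit 7; 17 bits remain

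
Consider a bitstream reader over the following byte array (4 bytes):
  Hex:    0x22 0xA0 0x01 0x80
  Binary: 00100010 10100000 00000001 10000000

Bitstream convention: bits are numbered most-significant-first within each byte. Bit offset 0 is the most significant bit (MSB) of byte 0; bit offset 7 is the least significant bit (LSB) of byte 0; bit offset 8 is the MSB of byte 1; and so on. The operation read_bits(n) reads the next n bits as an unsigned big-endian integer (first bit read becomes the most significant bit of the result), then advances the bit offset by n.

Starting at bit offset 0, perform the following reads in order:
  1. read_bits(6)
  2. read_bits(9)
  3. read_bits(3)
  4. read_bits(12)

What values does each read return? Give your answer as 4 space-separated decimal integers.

Read 1: bits[0:6] width=6 -> value=8 (bin 001000); offset now 6 = byte 0 bit 6; 26 bits remain
Read 2: bits[6:15] width=9 -> value=336 (bin 101010000); offset now 15 = byte 1 bit 7; 17 bits remain
Read 3: bits[15:18] width=3 -> value=0 (bin 000); offset now 18 = byte 2 bit 2; 14 bits remain
Read 4: bits[18:30] width=12 -> value=96 (bin 000001100000); offset now 30 = byte 3 bit 6; 2 bits remain

Answer: 8 336 0 96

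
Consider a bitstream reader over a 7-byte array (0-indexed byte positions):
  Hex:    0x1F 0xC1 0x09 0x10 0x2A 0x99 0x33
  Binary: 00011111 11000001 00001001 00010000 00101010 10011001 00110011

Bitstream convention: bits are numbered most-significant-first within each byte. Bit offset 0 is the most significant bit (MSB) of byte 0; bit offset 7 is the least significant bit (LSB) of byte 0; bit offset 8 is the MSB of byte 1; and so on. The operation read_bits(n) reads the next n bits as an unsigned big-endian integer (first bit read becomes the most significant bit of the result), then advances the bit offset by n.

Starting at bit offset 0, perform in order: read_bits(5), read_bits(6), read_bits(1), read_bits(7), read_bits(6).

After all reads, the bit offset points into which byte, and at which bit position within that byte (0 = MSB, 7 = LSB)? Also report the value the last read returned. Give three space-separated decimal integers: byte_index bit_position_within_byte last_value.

Read 1: bits[0:5] width=5 -> value=3 (bin 00011); offset now 5 = byte 0 bit 5; 51 bits remain
Read 2: bits[5:11] width=6 -> value=62 (bin 111110); offset now 11 = byte 1 bit 3; 45 bits remain
Read 3: bits[11:12] width=1 -> value=0 (bin 0); offset now 12 = byte 1 bit 4; 44 bits remain
Read 4: bits[12:19] width=7 -> value=8 (bin 0001000); offset now 19 = byte 2 bit 3; 37 bits remain
Read 5: bits[19:25] width=6 -> value=18 (bin 010010); offset now 25 = byte 3 bit 1; 31 bits remain

Answer: 3 1 18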